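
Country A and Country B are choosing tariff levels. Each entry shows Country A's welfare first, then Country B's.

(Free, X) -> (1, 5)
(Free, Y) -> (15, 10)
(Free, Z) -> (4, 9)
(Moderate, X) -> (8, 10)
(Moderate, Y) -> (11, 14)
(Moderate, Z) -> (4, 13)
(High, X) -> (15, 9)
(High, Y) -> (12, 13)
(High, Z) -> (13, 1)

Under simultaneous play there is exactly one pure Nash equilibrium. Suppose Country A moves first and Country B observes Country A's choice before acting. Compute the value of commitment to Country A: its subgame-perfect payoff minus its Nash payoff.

Solve by backward induction (Country A leads).
- Free → Country B plays Y (best of 5, 10, 9); Country A gets 15.
- Moderate → Country B plays Y (best of 10, 14, 13); Country A gets 11.
- High → Country B plays Y (best of 9, 13, 1); Country A gets 12.
Maximizing over 15, 11, 12, Country A chooses Free. Subgame-perfect outcome: (Free, Y) with payoffs (15, 10).
For the simultaneous game, intersect best replies.
Country A's best replies: X→High; Y→Free; Z→High.
Country B's best replies: Free→Y; Moderate→Y; High→Y.
The unique mutual best reply is (Free, Y), giving (15, 10).
Country A's commitment gain: 15 − 15 = 0.

0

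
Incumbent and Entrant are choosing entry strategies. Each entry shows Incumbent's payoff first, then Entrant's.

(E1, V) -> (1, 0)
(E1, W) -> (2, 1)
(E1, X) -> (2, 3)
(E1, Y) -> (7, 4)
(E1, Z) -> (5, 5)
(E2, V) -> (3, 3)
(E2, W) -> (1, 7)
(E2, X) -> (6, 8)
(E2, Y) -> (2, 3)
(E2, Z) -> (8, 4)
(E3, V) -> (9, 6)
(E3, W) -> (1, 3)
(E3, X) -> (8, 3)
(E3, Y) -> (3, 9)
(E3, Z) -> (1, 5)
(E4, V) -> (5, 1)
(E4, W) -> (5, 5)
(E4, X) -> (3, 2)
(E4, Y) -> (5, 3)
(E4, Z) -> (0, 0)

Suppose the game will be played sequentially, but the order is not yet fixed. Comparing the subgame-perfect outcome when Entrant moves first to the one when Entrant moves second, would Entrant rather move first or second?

second

If Incumbent leads: Entrant's best replies are E1→Z, E2→X, E3→Y, E4→W; Incumbent's induced payoffs 5, 6, 3, 5; outcome (E2, X), payoffs (6, 8).
If Entrant leads: Incumbent's best replies are V→E3, W→E4, X→E3, Y→E1, Z→E2; Entrant's induced payoffs 6, 5, 3, 4, 4; outcome (E3, V), payoffs (9, 6).
Entrant gets 6 moving first and 8 moving second, so Entrant prefers to move second.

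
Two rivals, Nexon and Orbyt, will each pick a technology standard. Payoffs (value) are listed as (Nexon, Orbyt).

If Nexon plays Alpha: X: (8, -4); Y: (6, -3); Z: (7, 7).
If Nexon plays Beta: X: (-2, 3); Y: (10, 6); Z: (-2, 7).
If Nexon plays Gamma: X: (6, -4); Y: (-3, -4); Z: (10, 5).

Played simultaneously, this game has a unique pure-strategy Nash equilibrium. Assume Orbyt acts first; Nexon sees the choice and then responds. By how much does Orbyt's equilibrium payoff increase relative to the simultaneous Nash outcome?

1

Backward induction with Orbyt moving first.
- X → Nexon plays Alpha (best of 8, -2, 6); Orbyt gets -4.
- Y → Nexon plays Beta (best of 6, 10, -3); Orbyt gets 6.
- Z → Nexon plays Gamma (best of 7, -2, 10); Orbyt gets 5.
Among -4, 6, 5, the best is 6 at Y. Subgame-perfect outcome: (Beta, Y) with payoffs (10, 6).
For the simultaneous game, intersect best replies.
Nexon's best replies: X→Alpha; Y→Beta; Z→Gamma.
Orbyt's best replies: Alpha→Z; Beta→Z; Gamma→Z.
Only (Gamma, Z) has each player best-responding; Nash payoffs (10, 5).
Orbyt's commitment gain: 6 − 5 = 1.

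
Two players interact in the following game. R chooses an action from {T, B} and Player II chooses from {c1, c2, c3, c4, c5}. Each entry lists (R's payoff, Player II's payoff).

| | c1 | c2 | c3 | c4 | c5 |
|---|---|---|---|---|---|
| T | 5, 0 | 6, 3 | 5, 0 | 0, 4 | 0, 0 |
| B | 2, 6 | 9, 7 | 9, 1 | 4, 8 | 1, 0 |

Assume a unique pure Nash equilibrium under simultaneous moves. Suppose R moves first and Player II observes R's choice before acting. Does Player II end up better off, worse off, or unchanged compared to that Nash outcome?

Backward induction with R moving first.
- T → Player II plays c4 (best of 0, 3, 0, 4, 0); R gets 0.
- B → Player II plays c4 (best of 6, 7, 1, 8, 0); R gets 4.
R's induced payoffs are 0, 4, so R commits to B. Subgame-perfect outcome: (B, c4) with payoffs (4, 8).
For the simultaneous game, intersect best replies.
R's best replies: c1→T; c2→B; c3→B; c4→B; c5→B.
Player II's best replies: T→c4; B→c4.
The unique mutual best reply is (B, c4), giving (4, 8).
Player II earns 8 sequentially versus 8 at the Nash outcome: unchanged.

unchanged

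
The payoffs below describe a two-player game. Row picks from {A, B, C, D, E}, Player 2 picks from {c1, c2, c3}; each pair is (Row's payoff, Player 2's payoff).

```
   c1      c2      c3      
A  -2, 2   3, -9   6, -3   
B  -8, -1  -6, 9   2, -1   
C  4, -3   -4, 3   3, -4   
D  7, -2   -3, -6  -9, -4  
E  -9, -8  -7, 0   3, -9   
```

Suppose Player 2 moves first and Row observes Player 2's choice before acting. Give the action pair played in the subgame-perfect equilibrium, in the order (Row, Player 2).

(D, c1)

Row best-responds to each possible Player 2 move:
- c1 → Row plays D (best of -2, -8, 4, 7, -9); Player 2 gets -2.
- c2 → Row plays A (best of 3, -6, -4, -3, -7); Player 2 gets -9.
- c3 → Row plays A (best of 6, 2, 3, -9, 3); Player 2 gets -3.
Maximizing over -2, -9, -3, Player 2 chooses c1. Subgame-perfect outcome: (D, c1) with payoffs (7, -2).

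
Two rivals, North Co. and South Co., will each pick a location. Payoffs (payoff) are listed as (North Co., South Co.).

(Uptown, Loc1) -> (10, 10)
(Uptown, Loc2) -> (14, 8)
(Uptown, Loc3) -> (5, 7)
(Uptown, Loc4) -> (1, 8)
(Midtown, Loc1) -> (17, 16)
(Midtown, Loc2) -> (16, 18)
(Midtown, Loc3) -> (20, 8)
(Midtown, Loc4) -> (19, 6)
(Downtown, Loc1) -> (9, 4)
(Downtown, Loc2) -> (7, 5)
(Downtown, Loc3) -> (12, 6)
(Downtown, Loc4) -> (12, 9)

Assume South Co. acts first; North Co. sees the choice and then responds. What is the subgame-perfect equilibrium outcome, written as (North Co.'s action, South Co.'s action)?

(Midtown, Loc2)

Backward induction with South Co. moving first.
- Loc1: North Co. compares 10, 17, 9 and picks Midtown; South Co. would get 16.
- Loc2: North Co. compares 14, 16, 7 and picks Midtown; South Co. would get 18.
- Loc3: North Co. compares 5, 20, 12 and picks Midtown; South Co. would get 8.
- Loc4: North Co. compares 1, 19, 12 and picks Midtown; South Co. would get 6.
Among 16, 18, 8, 6, the best is 18 at Loc2. Subgame-perfect outcome: (Midtown, Loc2) with payoffs (16, 18).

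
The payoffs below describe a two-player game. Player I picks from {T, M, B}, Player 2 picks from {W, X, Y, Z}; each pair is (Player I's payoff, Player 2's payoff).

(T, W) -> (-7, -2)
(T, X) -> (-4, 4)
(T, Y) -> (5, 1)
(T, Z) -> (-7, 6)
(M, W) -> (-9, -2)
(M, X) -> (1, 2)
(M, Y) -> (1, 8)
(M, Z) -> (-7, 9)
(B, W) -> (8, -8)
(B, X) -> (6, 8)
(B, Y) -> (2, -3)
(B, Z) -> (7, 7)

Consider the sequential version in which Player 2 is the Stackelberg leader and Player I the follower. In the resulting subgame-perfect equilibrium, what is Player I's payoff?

6

Backward induction with Player 2 moving first.
- W: BR = B, leader payoff -8.
- X: BR = B, leader payoff 8.
- Y: BR = T, leader payoff 1.
- Z: BR = B, leader payoff 7.
Among -8, 8, 1, 7, the best is 8 at X. Subgame-perfect outcome: (B, X) with payoffs (6, 8).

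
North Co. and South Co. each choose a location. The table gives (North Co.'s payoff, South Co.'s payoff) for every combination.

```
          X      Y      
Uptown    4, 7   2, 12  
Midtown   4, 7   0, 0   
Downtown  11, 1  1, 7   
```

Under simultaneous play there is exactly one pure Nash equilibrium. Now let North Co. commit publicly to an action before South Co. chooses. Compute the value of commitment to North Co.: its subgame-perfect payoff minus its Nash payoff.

Backward induction with North Co. moving first.
- Uptown: BR = Y, leader payoff 2.
- Midtown: BR = X, leader payoff 4.
- Downtown: BR = Y, leader payoff 1.
North Co.'s induced payoffs are 2, 4, 1, so North Co. commits to Midtown. Subgame-perfect outcome: (Midtown, X) with payoffs (4, 7).
Now find the simultaneous Nash equilibrium.
North Co.'s best replies: X→Downtown; Y→Uptown.
South Co.'s best replies: Uptown→Y; Midtown→X; Downtown→Y.
Only (Uptown, Y) has each player best-responding; Nash payoffs (2, 12).
North Co.'s commitment gain: 4 − 2 = 2.

2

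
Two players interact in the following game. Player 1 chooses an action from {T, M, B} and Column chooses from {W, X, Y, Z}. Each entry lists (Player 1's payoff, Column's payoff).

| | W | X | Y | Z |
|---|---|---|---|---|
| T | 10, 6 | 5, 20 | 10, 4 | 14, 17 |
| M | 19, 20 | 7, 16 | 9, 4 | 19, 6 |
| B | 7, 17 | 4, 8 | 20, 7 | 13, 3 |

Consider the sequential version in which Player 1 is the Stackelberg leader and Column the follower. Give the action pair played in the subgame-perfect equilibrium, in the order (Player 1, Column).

(M, W)

Backward induction with Player 1 moving first.
- T: BR = X, leader payoff 5.
- M: BR = W, leader payoff 19.
- B: BR = W, leader payoff 7.
Player 1's induced payoffs are 5, 19, 7, so Player 1 commits to M. Subgame-perfect outcome: (M, W) with payoffs (19, 20).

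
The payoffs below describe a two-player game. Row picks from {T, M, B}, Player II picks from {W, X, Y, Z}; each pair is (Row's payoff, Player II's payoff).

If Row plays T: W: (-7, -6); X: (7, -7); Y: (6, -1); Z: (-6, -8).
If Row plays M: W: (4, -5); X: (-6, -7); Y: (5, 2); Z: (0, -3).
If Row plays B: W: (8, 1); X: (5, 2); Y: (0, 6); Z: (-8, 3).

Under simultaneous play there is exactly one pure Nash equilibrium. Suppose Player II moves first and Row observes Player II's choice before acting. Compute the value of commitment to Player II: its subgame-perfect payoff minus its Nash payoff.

2

Backward induction with Player II moving first.
- W → Row plays B (best of -7, 4, 8); Player II gets 1.
- X → Row plays T (best of 7, -6, 5); Player II gets -7.
- Y → Row plays T (best of 6, 5, 0); Player II gets -1.
- Z → Row plays M (best of -6, 0, -8); Player II gets -3.
Among 1, -7, -1, -3, the best is 1 at W. Subgame-perfect outcome: (B, W) with payoffs (8, 1).
For the simultaneous game, intersect best replies.
Row's best replies: W→B; X→T; Y→T; Z→M.
Player II's best replies: T→Y; M→Y; B→Y.
Only (T, Y) has each player best-responding; Nash payoffs (6, -1).
Player II's commitment gain: 1 − -1 = 2.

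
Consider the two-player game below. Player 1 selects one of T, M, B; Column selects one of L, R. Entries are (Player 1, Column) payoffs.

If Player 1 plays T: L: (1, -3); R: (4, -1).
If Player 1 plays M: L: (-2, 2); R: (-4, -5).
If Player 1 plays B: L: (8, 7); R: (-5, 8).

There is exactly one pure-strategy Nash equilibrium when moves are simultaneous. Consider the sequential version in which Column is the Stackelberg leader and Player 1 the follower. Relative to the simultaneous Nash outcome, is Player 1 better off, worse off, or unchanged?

Solve by backward induction (Column leads).
- L: BR = B, leader payoff 7.
- R: BR = T, leader payoff -1.
Among 7, -1, the best is 7 at L. Subgame-perfect outcome: (B, L) with payoffs (8, 7).
For the simultaneous game, intersect best replies.
Player 1's best replies: L→B; R→T.
Column's best replies: T→R; M→L; B→R.
Only (T, R) has each player best-responding; Nash payoffs (4, -1).
Player 1 earns 8 sequentially versus 4 at the Nash outcome: better off.

better off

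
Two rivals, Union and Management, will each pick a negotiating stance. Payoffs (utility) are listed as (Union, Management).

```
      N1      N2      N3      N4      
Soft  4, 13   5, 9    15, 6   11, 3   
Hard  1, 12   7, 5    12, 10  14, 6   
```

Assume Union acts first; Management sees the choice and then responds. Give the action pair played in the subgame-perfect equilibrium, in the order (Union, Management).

Backward induction with Union moving first.
- Soft → Management plays N1 (best of 13, 9, 6, 3); Union gets 4.
- Hard → Management plays N1 (best of 12, 5, 10, 6); Union gets 1.
Maximizing over 4, 1, Union chooses Soft. Subgame-perfect outcome: (Soft, N1) with payoffs (4, 13).

(Soft, N1)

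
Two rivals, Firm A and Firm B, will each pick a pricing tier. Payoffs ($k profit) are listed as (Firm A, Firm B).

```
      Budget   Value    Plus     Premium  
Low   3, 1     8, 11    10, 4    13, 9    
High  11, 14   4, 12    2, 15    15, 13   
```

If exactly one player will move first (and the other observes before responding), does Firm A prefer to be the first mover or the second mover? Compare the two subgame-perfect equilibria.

If Firm A leads: Firm B's best replies are Low→Value, High→Plus; Firm A's induced payoffs 8, 2; outcome (Low, Value), payoffs (8, 11).
If Firm B leads: Firm A's best replies are Budget→High, Value→Low, Plus→Low, Premium→High; Firm B's induced payoffs 14, 11, 4, 13; outcome (High, Budget), payoffs (11, 14).
Firm A gets 8 moving first and 11 moving second, so Firm A prefers to move second.

second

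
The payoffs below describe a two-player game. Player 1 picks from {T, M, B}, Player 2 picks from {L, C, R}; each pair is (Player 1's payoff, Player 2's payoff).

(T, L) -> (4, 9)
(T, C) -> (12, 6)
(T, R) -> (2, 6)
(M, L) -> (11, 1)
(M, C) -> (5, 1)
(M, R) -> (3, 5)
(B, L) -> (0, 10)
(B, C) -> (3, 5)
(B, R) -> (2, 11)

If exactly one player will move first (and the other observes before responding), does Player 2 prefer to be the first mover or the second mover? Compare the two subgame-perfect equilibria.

If Player 1 leads: Player 2's best replies are T→L, M→R, B→R; Player 1's induced payoffs 4, 3, 2; outcome (T, L), payoffs (4, 9).
If Player 2 leads: Player 1's best replies are L→M, C→T, R→M; Player 2's induced payoffs 1, 6, 5; outcome (T, C), payoffs (12, 6).
Player 2 gets 6 moving first and 9 moving second, so Player 2 prefers to move second.

second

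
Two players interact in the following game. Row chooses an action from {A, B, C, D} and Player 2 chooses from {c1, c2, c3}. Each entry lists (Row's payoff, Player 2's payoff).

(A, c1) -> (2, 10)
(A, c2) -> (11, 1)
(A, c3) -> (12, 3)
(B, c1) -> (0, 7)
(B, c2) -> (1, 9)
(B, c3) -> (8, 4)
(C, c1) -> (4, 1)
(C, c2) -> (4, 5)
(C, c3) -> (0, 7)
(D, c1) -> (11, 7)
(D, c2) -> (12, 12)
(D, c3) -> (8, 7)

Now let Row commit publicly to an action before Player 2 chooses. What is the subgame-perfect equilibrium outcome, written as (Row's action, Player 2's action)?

Work backward from Player 2's decision.
- A: BR = c1, leader payoff 2.
- B: BR = c2, leader payoff 1.
- C: BR = c3, leader payoff 0.
- D: BR = c2, leader payoff 12.
Row's induced payoffs are 2, 1, 0, 12, so Row commits to D. Subgame-perfect outcome: (D, c2) with payoffs (12, 12).

(D, c2)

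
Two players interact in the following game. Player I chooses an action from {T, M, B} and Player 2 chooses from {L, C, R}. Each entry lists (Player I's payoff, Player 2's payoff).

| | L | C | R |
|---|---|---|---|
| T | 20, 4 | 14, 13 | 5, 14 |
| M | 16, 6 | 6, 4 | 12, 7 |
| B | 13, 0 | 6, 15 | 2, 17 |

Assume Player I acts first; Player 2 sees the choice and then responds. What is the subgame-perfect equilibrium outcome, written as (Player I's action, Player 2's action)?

Work backward from Player 2's decision.
- T: BR = R, leader payoff 5.
- M: BR = R, leader payoff 12.
- B: BR = R, leader payoff 2.
Player I's induced payoffs are 5, 12, 2, so Player I commits to M. Subgame-perfect outcome: (M, R) with payoffs (12, 7).

(M, R)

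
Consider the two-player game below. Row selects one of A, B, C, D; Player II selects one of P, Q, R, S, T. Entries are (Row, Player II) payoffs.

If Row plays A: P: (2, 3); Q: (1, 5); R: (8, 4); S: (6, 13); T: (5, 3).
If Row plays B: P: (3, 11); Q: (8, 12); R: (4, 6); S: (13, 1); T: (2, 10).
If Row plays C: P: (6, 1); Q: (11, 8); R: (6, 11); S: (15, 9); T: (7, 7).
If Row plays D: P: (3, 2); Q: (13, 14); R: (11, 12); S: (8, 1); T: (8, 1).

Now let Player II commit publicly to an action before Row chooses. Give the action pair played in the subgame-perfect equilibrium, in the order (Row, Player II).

(D, Q)

Work backward from Row's decision.
- P: BR = C, leader payoff 1.
- Q: BR = D, leader payoff 14.
- R: BR = D, leader payoff 12.
- S: BR = C, leader payoff 9.
- T: BR = D, leader payoff 1.
Player II's induced payoffs are 1, 14, 12, 9, 1, so Player II commits to Q. Subgame-perfect outcome: (D, Q) with payoffs (13, 14).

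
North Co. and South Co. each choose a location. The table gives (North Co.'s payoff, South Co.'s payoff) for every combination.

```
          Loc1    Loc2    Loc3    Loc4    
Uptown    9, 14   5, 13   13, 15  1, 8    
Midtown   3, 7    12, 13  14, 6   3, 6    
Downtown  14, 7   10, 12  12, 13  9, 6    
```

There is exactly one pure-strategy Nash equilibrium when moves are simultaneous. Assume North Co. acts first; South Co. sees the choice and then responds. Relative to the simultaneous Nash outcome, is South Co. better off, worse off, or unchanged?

better off

Solve by backward induction (North Co. leads).
- Uptown: BR = Loc3, leader payoff 13.
- Midtown: BR = Loc2, leader payoff 12.
- Downtown: BR = Loc3, leader payoff 12.
North Co.'s induced payoffs are 13, 12, 12, so North Co. commits to Uptown. Subgame-perfect outcome: (Uptown, Loc3) with payoffs (13, 15).
For the simultaneous game, intersect best replies.
North Co.'s best replies: Loc1→Downtown; Loc2→Midtown; Loc3→Midtown; Loc4→Downtown.
South Co.'s best replies: Uptown→Loc3; Midtown→Loc2; Downtown→Loc3.
Only (Midtown, Loc2) has each player best-responding; Nash payoffs (12, 13).
South Co. earns 15 sequentially versus 13 at the Nash outcome: better off.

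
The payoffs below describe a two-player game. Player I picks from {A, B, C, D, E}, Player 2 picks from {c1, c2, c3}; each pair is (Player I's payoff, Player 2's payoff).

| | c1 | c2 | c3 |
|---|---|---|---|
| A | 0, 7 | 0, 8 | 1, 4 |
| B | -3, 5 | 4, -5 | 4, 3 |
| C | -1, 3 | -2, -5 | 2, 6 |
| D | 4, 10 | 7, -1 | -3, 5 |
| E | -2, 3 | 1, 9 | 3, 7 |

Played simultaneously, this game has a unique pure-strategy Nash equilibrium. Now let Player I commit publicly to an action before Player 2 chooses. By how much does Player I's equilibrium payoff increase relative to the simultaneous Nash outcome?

0

Work backward from Player 2's decision.
- A: Player 2 compares 7, 8, 4 and picks c2; Player I would get 0.
- B: Player 2 compares 5, -5, 3 and picks c1; Player I would get -3.
- C: Player 2 compares 3, -5, 6 and picks c3; Player I would get 2.
- D: Player 2 compares 10, -1, 5 and picks c1; Player I would get 4.
- E: Player 2 compares 3, 9, 7 and picks c2; Player I would get 1.
Among 0, -3, 2, 4, 1, the best is 4 at D. Subgame-perfect outcome: (D, c1) with payoffs (4, 10).
Under simultaneous play:
Player I's best replies: c1→D; c2→D; c3→B.
Player 2's best replies: A→c2; B→c1; C→c3; D→c1; E→c2.
The unique mutual best reply is (D, c1), giving (4, 10).
Player I's commitment gain: 4 − 4 = 0.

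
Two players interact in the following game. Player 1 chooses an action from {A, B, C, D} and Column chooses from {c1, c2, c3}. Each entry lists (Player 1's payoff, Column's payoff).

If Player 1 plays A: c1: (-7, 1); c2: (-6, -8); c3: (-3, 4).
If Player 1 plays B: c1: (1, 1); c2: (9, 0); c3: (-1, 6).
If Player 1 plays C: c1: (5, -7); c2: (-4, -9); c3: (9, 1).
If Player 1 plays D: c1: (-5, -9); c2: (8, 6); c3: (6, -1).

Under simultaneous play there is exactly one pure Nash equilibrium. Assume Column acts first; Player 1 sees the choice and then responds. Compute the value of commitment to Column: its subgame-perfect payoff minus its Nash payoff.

0

Player 1 best-responds to each possible Column move:
- c1: BR = C, leader payoff -7.
- c2: BR = B, leader payoff 0.
- c3: BR = C, leader payoff 1.
Maximizing over -7, 0, 1, Column chooses c3. Subgame-perfect outcome: (C, c3) with payoffs (9, 1).
Under simultaneous play:
Player 1's best replies: c1→C; c2→B; c3→C.
Column's best replies: A→c3; B→c3; C→c3; D→c2.
Only (C, c3) has each player best-responding; Nash payoffs (9, 1).
Column's commitment gain: 1 − 1 = 0.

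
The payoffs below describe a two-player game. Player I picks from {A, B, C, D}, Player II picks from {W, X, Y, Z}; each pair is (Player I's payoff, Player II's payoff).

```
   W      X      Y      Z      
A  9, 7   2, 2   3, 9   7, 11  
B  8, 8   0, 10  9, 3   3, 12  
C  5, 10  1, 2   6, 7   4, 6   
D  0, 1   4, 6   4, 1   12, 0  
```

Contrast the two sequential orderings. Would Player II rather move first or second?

second

If Player I leads: Player II's best replies are A→Z, B→Z, C→W, D→X; Player I's induced payoffs 7, 3, 5, 4; outcome (A, Z), payoffs (7, 11).
If Player II leads: Player I's best replies are W→A, X→D, Y→B, Z→D; Player II's induced payoffs 7, 6, 3, 0; outcome (A, W), payoffs (9, 7).
Player II gets 7 moving first and 11 moving second, so Player II prefers to move second.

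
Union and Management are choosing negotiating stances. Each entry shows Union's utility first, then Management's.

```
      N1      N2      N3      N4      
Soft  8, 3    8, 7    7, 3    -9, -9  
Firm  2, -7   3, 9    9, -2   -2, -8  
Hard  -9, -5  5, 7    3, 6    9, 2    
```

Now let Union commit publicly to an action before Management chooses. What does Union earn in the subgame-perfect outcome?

8

Work backward from Management's decision.
- Soft: Management compares 3, 7, 3, -9 and picks N2; Union would get 8.
- Firm: Management compares -7, 9, -2, -8 and picks N2; Union would get 3.
- Hard: Management compares -5, 7, 6, 2 and picks N2; Union would get 5.
Among 8, 3, 5, the best is 8 at Soft. Subgame-perfect outcome: (Soft, N2) with payoffs (8, 7).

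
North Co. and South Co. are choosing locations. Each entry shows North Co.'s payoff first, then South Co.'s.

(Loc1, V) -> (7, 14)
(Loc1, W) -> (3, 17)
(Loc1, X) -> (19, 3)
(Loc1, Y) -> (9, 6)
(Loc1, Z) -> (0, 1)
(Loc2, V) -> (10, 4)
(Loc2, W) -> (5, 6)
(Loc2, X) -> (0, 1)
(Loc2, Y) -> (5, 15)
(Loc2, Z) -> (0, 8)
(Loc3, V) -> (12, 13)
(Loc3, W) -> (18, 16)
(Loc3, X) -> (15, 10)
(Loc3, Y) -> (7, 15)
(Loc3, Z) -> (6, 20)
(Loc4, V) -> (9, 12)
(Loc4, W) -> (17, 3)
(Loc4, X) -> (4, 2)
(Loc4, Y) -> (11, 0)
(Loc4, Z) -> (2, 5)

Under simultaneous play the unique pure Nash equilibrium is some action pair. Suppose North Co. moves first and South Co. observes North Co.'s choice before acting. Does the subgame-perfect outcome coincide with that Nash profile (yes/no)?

no

Backward induction with North Co. moving first.
- Loc1: South Co. compares 14, 17, 3, 6, 1 and picks W; North Co. would get 3.
- Loc2: South Co. compares 4, 6, 1, 15, 8 and picks Y; North Co. would get 5.
- Loc3: South Co. compares 13, 16, 10, 15, 20 and picks Z; North Co. would get 6.
- Loc4: South Co. compares 12, 3, 2, 0, 5 and picks V; North Co. would get 9.
North Co.'s induced payoffs are 3, 5, 6, 9, so North Co. commits to Loc4. Subgame-perfect outcome: (Loc4, V) with payoffs (9, 12).
Now find the simultaneous Nash equilibrium.
North Co.'s best replies: V→Loc3; W→Loc3; X→Loc1; Y→Loc4; Z→Loc3.
South Co.'s best replies: Loc1→W; Loc2→Y; Loc3→Z; Loc4→V.
The unique mutual best reply is (Loc3, Z), giving (6, 20).
Sequential outcome (Loc4, V) differs from the Nash profile (Loc3, Z).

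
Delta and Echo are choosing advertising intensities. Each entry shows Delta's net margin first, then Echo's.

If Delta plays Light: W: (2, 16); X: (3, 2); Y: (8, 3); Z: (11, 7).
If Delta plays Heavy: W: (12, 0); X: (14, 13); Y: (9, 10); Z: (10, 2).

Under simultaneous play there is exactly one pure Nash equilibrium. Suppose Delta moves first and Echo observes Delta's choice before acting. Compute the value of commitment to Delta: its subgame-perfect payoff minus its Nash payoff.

Work backward from Echo's decision.
- Light: BR = W, leader payoff 2.
- Heavy: BR = X, leader payoff 14.
Among 2, 14, the best is 14 at Heavy. Subgame-perfect outcome: (Heavy, X) with payoffs (14, 13).
Under simultaneous play:
Delta's best replies: W→Heavy; X→Heavy; Y→Heavy; Z→Light.
Echo's best replies: Light→W; Heavy→X.
The unique mutual best reply is (Heavy, X), giving (14, 13).
Delta's commitment gain: 14 − 14 = 0.

0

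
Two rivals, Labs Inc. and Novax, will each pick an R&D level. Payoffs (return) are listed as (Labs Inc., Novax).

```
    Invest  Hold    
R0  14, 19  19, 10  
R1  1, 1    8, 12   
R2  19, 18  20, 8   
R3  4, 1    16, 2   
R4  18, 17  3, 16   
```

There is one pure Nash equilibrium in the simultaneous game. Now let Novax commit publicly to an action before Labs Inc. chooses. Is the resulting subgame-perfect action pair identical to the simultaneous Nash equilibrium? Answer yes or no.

yes

Labs Inc. best-responds to each possible Novax move:
- Invest → Labs Inc. plays R2 (best of 14, 1, 19, 4, 18); Novax gets 18.
- Hold → Labs Inc. plays R2 (best of 19, 8, 20, 16, 3); Novax gets 8.
Maximizing over 18, 8, Novax chooses Invest. Subgame-perfect outcome: (R2, Invest) with payoffs (19, 18).
Under simultaneous play:
Labs Inc.'s best replies: Invest→R2; Hold→R2.
Novax's best replies: R0→Invest; R1→Hold; R2→Invest; R3→Hold; R4→Invest.
The unique mutual best reply is (R2, Invest), giving (19, 18).
Sequential outcome (R2, Invest) coincides with the Nash profile (R2, Invest).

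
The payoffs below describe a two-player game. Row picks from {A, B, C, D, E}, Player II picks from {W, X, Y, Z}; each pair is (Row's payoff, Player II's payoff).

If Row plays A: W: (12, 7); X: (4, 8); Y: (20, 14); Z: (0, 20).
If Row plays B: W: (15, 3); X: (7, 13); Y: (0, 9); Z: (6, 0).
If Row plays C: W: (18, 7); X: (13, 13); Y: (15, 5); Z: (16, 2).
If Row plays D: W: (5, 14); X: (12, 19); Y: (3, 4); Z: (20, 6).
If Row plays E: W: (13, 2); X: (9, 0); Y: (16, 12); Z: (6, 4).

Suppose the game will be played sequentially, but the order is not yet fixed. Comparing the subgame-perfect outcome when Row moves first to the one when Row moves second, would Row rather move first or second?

If Row leads: Player II's best replies are A→Z, B→X, C→X, D→X, E→Y; Row's induced payoffs 0, 7, 13, 12, 16; outcome (E, Y), payoffs (16, 12).
If Player II leads: Row's best replies are W→C, X→C, Y→A, Z→D; Player II's induced payoffs 7, 13, 14, 6; outcome (A, Y), payoffs (20, 14).
Row gets 16 moving first and 20 moving second, so Row prefers to move second.

second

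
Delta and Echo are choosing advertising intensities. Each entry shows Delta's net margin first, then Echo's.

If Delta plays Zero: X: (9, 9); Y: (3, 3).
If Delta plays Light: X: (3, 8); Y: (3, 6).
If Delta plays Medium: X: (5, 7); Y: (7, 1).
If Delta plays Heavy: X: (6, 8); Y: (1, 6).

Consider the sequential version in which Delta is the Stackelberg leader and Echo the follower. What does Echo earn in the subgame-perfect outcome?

Solve by backward induction (Delta leads).
- Zero → Echo plays X (best of 9, 3); Delta gets 9.
- Light → Echo plays X (best of 8, 6); Delta gets 3.
- Medium → Echo plays X (best of 7, 1); Delta gets 5.
- Heavy → Echo plays X (best of 8, 6); Delta gets 6.
Among 9, 3, 5, 6, the best is 9 at Zero. Subgame-perfect outcome: (Zero, X) with payoffs (9, 9).

9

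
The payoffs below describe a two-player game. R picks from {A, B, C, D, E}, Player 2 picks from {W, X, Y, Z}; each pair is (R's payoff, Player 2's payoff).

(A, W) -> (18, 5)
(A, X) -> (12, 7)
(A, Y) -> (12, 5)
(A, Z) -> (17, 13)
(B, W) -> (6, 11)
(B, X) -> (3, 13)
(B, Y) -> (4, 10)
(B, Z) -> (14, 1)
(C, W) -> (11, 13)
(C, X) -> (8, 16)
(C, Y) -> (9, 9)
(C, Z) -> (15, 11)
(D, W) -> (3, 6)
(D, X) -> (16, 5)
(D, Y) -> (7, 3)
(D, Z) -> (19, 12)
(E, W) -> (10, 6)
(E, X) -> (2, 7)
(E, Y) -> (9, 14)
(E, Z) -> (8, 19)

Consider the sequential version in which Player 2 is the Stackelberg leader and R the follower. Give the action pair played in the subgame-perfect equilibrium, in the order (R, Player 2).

(D, Z)

R best-responds to each possible Player 2 move:
- W: BR = A, leader payoff 5.
- X: BR = D, leader payoff 5.
- Y: BR = A, leader payoff 5.
- Z: BR = D, leader payoff 12.
Maximizing over 5, 5, 5, 12, Player 2 chooses Z. Subgame-perfect outcome: (D, Z) with payoffs (19, 12).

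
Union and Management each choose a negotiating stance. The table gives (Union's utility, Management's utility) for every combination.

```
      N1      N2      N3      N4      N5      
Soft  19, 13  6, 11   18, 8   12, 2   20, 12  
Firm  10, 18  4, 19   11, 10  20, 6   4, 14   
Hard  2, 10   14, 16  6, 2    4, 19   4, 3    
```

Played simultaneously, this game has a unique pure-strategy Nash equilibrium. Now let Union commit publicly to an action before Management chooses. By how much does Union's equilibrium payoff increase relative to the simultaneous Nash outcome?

Backward induction with Union moving first.
- Soft → Management plays N1 (best of 13, 11, 8, 2, 12); Union gets 19.
- Firm → Management plays N2 (best of 18, 19, 10, 6, 14); Union gets 4.
- Hard → Management plays N4 (best of 10, 16, 2, 19, 3); Union gets 4.
Maximizing over 19, 4, 4, Union chooses Soft. Subgame-perfect outcome: (Soft, N1) with payoffs (19, 13).
Now find the simultaneous Nash equilibrium.
Union's best replies: N1→Soft; N2→Hard; N3→Soft; N4→Firm; N5→Soft.
Management's best replies: Soft→N1; Firm→N2; Hard→N4.
Only (Soft, N1) has each player best-responding; Nash payoffs (19, 13).
Union's commitment gain: 19 − 19 = 0.

0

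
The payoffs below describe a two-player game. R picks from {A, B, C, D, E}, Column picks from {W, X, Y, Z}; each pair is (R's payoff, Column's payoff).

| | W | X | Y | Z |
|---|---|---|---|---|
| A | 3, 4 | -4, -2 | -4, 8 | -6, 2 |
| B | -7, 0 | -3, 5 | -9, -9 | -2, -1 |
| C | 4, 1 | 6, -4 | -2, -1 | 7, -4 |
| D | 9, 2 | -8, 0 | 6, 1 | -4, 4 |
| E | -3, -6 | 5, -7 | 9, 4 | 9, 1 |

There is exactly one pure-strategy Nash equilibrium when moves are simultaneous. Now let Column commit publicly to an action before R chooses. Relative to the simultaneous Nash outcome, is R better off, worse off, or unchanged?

unchanged

Solve by backward induction (Column leads).
- W: R compares 3, -7, 4, 9, -3 and picks D; Column would get 2.
- X: R compares -4, -3, 6, -8, 5 and picks C; Column would get -4.
- Y: R compares -4, -9, -2, 6, 9 and picks E; Column would get 4.
- Z: R compares -6, -2, 7, -4, 9 and picks E; Column would get 1.
Column's induced payoffs are 2, -4, 4, 1, so Column commits to Y. Subgame-perfect outcome: (E, Y) with payoffs (9, 4).
Now find the simultaneous Nash equilibrium.
R's best replies: W→D; X→C; Y→E; Z→E.
Column's best replies: A→Y; B→X; C→W; D→Z; E→Y.
The unique mutual best reply is (E, Y), giving (9, 4).
R earns 9 sequentially versus 9 at the Nash outcome: unchanged.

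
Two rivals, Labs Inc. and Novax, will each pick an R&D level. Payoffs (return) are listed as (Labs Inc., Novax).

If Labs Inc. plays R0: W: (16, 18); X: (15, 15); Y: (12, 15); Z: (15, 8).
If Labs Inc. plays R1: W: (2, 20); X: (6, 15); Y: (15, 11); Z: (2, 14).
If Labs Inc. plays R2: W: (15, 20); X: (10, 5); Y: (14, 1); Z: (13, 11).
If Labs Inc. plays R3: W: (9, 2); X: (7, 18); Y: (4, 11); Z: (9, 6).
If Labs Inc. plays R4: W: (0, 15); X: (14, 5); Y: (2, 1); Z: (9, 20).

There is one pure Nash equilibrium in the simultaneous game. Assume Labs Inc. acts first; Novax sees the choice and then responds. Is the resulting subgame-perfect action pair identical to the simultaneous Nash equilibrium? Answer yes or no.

yes

Work backward from Novax's decision.
- R0: BR = W, leader payoff 16.
- R1: BR = W, leader payoff 2.
- R2: BR = W, leader payoff 15.
- R3: BR = X, leader payoff 7.
- R4: BR = Z, leader payoff 9.
Among 16, 2, 15, 7, 9, the best is 16 at R0. Subgame-perfect outcome: (R0, W) with payoffs (16, 18).
Under simultaneous play:
Labs Inc.'s best replies: W→R0; X→R0; Y→R1; Z→R0.
Novax's best replies: R0→W; R1→W; R2→W; R3→X; R4→Z.
The unique mutual best reply is (R0, W), giving (16, 18).
Sequential outcome (R0, W) coincides with the Nash profile (R0, W).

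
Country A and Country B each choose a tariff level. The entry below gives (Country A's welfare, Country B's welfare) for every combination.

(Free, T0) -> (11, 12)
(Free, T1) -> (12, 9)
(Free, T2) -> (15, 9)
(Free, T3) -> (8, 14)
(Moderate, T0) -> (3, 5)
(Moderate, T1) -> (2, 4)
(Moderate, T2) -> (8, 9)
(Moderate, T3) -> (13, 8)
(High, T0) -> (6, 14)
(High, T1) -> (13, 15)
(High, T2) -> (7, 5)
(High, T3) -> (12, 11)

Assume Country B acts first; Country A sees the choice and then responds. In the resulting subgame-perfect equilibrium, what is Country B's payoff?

Solve by backward induction (Country B leads).
- T0: BR = Free, leader payoff 12.
- T1: BR = High, leader payoff 15.
- T2: BR = Free, leader payoff 9.
- T3: BR = Moderate, leader payoff 8.
Among 12, 15, 9, 8, the best is 15 at T1. Subgame-perfect outcome: (High, T1) with payoffs (13, 15).

15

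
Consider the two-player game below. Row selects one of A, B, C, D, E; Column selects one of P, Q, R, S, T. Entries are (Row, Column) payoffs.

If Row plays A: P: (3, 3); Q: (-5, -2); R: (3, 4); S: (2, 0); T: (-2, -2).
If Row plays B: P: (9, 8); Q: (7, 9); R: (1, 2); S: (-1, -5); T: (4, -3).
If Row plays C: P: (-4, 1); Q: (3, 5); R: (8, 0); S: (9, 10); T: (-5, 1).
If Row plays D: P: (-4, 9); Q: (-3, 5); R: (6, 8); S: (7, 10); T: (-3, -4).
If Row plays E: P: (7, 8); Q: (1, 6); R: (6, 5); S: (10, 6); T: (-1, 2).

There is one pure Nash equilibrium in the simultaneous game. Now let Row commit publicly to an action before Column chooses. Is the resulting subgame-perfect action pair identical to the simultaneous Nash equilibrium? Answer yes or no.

no

Solve by backward induction (Row leads).
- A → Column plays R (best of 3, -2, 4, 0, -2); Row gets 3.
- B → Column plays Q (best of 8, 9, 2, -5, -3); Row gets 7.
- C → Column plays S (best of 1, 5, 0, 10, 1); Row gets 9.
- D → Column plays S (best of 9, 5, 8, 10, -4); Row gets 7.
- E → Column plays P (best of 8, 6, 5, 6, 2); Row gets 7.
Among 3, 7, 9, 7, 7, the best is 9 at C. Subgame-perfect outcome: (C, S) with payoffs (9, 10).
Now find the simultaneous Nash equilibrium.
Row's best replies: P→B; Q→B; R→C; S→E; T→B.
Column's best replies: A→R; B→Q; C→S; D→S; E→P.
Only (B, Q) has each player best-responding; Nash payoffs (7, 9).
Sequential outcome (C, S) differs from the Nash profile (B, Q).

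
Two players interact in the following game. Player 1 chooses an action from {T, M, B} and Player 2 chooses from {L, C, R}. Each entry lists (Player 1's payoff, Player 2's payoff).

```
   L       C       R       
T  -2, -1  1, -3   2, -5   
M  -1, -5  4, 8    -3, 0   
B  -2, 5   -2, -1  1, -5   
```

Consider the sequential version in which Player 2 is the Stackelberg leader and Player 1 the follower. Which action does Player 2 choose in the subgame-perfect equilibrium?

Backward induction with Player 2 moving first.
- L: BR = M, leader payoff -5.
- C: BR = M, leader payoff 8.
- R: BR = T, leader payoff -5.
Among -5, 8, -5, the best is 8 at C. Subgame-perfect outcome: (M, C) with payoffs (4, 8).

C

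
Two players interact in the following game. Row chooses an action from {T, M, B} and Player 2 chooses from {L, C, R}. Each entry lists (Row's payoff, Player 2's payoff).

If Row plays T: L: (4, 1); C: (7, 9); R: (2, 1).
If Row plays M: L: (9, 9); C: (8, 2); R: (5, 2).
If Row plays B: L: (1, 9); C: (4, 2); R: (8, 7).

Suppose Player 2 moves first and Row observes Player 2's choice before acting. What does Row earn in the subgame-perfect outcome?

Row best-responds to each possible Player 2 move:
- L: BR = M, leader payoff 9.
- C: BR = M, leader payoff 2.
- R: BR = B, leader payoff 7.
Among 9, 2, 7, the best is 9 at L. Subgame-perfect outcome: (M, L) with payoffs (9, 9).

9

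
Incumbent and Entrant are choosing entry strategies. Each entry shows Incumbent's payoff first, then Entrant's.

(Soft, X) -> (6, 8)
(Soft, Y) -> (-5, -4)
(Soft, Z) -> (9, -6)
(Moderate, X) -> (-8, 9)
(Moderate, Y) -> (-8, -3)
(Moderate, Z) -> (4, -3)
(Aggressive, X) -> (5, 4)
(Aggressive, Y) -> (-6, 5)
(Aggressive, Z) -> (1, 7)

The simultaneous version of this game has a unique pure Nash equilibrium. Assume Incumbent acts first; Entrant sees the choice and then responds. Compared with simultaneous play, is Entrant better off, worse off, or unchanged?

unchanged

Solve by backward induction (Incumbent leads).
- Soft: Entrant compares 8, -4, -6 and picks X; Incumbent would get 6.
- Moderate: Entrant compares 9, -3, -3 and picks X; Incumbent would get -8.
- Aggressive: Entrant compares 4, 5, 7 and picks Z; Incumbent would get 1.
Maximizing over 6, -8, 1, Incumbent chooses Soft. Subgame-perfect outcome: (Soft, X) with payoffs (6, 8).
Now find the simultaneous Nash equilibrium.
Incumbent's best replies: X→Soft; Y→Soft; Z→Soft.
Entrant's best replies: Soft→X; Moderate→X; Aggressive→Z.
Only (Soft, X) has each player best-responding; Nash payoffs (6, 8).
Entrant earns 8 sequentially versus 8 at the Nash outcome: unchanged.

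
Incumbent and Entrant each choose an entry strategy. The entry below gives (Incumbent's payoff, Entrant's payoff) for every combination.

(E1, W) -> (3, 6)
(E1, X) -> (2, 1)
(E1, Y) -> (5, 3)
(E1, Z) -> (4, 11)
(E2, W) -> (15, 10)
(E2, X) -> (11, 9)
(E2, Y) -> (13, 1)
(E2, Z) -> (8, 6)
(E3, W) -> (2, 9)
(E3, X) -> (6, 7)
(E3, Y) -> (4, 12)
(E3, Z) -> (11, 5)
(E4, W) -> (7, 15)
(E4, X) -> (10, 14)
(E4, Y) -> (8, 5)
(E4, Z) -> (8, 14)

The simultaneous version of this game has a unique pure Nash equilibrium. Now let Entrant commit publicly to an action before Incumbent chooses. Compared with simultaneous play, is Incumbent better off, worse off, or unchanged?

unchanged

Incumbent best-responds to each possible Entrant move:
- W: Incumbent compares 3, 15, 2, 7 and picks E2; Entrant would get 10.
- X: Incumbent compares 2, 11, 6, 10 and picks E2; Entrant would get 9.
- Y: Incumbent compares 5, 13, 4, 8 and picks E2; Entrant would get 1.
- Z: Incumbent compares 4, 8, 11, 8 and picks E3; Entrant would get 5.
Maximizing over 10, 9, 1, 5, Entrant chooses W. Subgame-perfect outcome: (E2, W) with payoffs (15, 10).
Under simultaneous play:
Incumbent's best replies: W→E2; X→E2; Y→E2; Z→E3.
Entrant's best replies: E1→Z; E2→W; E3→Y; E4→W.
Only (E2, W) has each player best-responding; Nash payoffs (15, 10).
Incumbent earns 15 sequentially versus 15 at the Nash outcome: unchanged.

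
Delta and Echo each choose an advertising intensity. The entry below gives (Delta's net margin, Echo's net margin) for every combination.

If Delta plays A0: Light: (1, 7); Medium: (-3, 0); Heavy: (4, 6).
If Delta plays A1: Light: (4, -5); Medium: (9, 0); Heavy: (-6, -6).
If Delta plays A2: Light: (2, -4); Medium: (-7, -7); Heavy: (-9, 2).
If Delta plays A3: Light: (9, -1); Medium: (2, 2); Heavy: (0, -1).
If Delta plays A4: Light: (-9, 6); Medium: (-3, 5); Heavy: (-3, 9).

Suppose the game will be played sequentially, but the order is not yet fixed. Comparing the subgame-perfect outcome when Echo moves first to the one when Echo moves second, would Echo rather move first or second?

first

If Delta leads: Echo's best replies are A0→Light, A1→Medium, A2→Heavy, A3→Medium, A4→Heavy; Delta's induced payoffs 1, 9, -9, 2, -3; outcome (A1, Medium), payoffs (9, 0).
If Echo leads: Delta's best replies are Light→A3, Medium→A1, Heavy→A0; Echo's induced payoffs -1, 0, 6; outcome (A0, Heavy), payoffs (4, 6).
Echo gets 6 moving first and 0 moving second, so Echo prefers to move first.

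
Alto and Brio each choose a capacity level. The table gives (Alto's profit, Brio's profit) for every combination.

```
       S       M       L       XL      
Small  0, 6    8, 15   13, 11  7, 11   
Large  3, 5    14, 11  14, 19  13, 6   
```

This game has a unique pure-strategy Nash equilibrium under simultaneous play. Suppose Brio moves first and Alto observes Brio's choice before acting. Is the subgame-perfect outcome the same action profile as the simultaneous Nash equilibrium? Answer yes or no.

Work backward from Alto's decision.
- S: Alto compares 0, 3 and picks Large; Brio would get 5.
- M: Alto compares 8, 14 and picks Large; Brio would get 11.
- L: Alto compares 13, 14 and picks Large; Brio would get 19.
- XL: Alto compares 7, 13 and picks Large; Brio would get 6.
Brio's induced payoffs are 5, 11, 19, 6, so Brio commits to L. Subgame-perfect outcome: (Large, L) with payoffs (14, 19).
For the simultaneous game, intersect best replies.
Alto's best replies: S→Large; M→Large; L→Large; XL→Large.
Brio's best replies: Small→M; Large→L.
Only (Large, L) has each player best-responding; Nash payoffs (14, 19).
Sequential outcome (Large, L) coincides with the Nash profile (Large, L).

yes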